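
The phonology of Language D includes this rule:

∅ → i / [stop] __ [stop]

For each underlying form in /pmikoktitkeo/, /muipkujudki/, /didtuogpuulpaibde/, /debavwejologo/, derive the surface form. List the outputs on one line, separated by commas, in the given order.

pmikokititikeo, muipikujudiki, didituogipuulpaibide, debavwejologo

/pmikoktitkeo/: /k/ and /t/ form a stop–stop cluster, so [i] is inserted between them. /t/ and /k/ form a stop–stop cluster, so [i] is inserted between them. → [pmikokititikeo].
/muipkujudki/: /p/ and /k/ form a stop–stop cluster, so [i] is inserted between them. /d/ and /k/ form a stop–stop cluster, so [i] is inserted between them. → [muipikujudiki].
/didtuogpuulpaibde/: /d/ and /t/ form a stop–stop cluster, so [i] is inserted between them. /g/ and /p/ form a stop–stop cluster, so [i] is inserted between them. /b/ and /d/ form a stop–stop cluster, so [i] is inserted between them. → [didituogipuulpaibide].
/debavwejologo/: the rule's environment is not met; surfaces unchanged as [debavwejologo].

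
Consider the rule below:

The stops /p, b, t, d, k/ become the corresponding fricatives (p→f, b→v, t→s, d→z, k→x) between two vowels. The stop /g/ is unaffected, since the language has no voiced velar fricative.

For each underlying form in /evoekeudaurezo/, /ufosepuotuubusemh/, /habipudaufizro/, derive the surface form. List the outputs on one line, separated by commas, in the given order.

/evoekeudaurezo/: /k/ is a stop between vowels /e/ and /e/, so it spirantizes to the fricative [x]. /d/ is a stop between vowels /u/ and /a/, so it spirantizes to the fricative [z]. → [evoexeuzaurezo].
/ufosepuotuubusemh/: /p/ is a stop between vowels /e/ and /u/, so it spirantizes to the fricative [f]. /t/ is a stop between vowels /o/ and /u/, so it spirantizes to the fricative [s]. /b/ is a stop between vowels /u/ and /u/, so it spirantizes to the fricative [v]. → [ufosefuosuuvusemh].
/habipudaufizro/: /b/ is a stop between vowels /a/ and /i/, so it spirantizes to the fricative [v]. /p/ is a stop between vowels /i/ and /u/, so it spirantizes to the fricative [f]. /d/ is a stop between vowels /u/ and /a/, so it spirantizes to the fricative [z]. → [havifuzaufizro].

evoexeuzaurezo, ufosefuosuuvusemh, havifuzaufizro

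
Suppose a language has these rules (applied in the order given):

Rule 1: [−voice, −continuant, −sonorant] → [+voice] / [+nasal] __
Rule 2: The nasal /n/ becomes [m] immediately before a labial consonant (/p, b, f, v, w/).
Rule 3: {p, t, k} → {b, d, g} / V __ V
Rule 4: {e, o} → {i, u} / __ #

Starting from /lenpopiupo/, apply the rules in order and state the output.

lembobiubu

Rule 1 (post-nasal voicing): /p/ is a voiceless stop immediately after the nasal /n/, so it voices to [b]. /lenpopiupo/ → lenbopiupo.
Rule 2 (nasal place assimilation): /n/ precedes the labial consonant /b/, so it assimilates in place to [m]. /lenbopiupo/ → lembopiupo.
Rule 3 (intervocalic voicing): /p/ is a voiceless stop between vowels /o/ and /i/, so it voices to [b]. /p/ is a voiceless stop between vowels /u/ and /o/, so it voices to [b]. /lembopiupo/ → lembobiubo.
Rule 4 (final vowel raising): /o/ is a mid vowel in word-final position, so it raises to [u]. /lembobiubo/ → lembobiubu.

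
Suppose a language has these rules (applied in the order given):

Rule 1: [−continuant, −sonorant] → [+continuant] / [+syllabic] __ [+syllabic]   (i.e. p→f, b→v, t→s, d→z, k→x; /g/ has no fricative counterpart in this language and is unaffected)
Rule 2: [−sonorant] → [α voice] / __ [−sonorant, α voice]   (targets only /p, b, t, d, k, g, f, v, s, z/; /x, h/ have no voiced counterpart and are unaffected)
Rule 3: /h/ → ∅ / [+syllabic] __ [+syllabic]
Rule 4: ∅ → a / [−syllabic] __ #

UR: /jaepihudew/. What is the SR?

Rule 1 (intervocalic spirantization): /p/ is a stop between vowels /e/ and /i/, so it spirantizes to the fricative [f]. /d/ is a stop between vowels /u/ and /e/, so it spirantizes to the fricative [z]. /jaepihudew/ → jaefihuzew.
Rule 2 (regressive voicing assimilation): no segment meets the environment; /jaefihuzew/ is unchanged.
Rule 3 (intervocalic h-deletion): /h/ occurs between vowels /i/ and /u/, so it deletes. /jaefihuzew/ → jaefiuzew.
Rule 4 (final a-epenthesis): the form ends in the consonant /w/, so [a] is inserted word-finally. /jaefiuzew/ → jaefiuzewa.

jaefiuzewa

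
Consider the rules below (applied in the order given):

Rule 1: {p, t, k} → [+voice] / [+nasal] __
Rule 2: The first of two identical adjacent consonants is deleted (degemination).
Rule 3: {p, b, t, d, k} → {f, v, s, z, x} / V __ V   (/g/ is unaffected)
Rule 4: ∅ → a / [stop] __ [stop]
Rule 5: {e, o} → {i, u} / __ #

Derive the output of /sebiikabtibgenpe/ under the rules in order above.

Rule 1 (post-nasal voicing): /p/ is a voiceless stop immediately after the nasal /n/, so it voices to [b]. /sebiikabtibgenpe/ → sebiikabtibgenbe.
Rule 2 (degemination): no segment meets the environment; /sebiikabtibgenbe/ is unchanged.
Rule 3 (intervocalic spirantization): /b/ is a stop between vowels /e/ and /i/, so it spirantizes to the fricative [v]. /k/ is a stop between vowels /i/ and /a/, so it spirantizes to the fricative [x]. /sebiikabtibgenbe/ → seviixabtibgenbe.
Rule 4 (stop-cluster a-epenthesis): /b/ and /t/ form a stop–stop cluster, so [a] is inserted between them. /b/ and /g/ form a stop–stop cluster, so [a] is inserted between them. /seviixabtibgenbe/ → seviixabatibagenbe.
Rule 5 (final vowel raising): /e/ is a mid vowel in word-final position, so it raises to [i]. /seviixabatibagenbe/ → seviixabatibagenbi.

seviixabatibagenbi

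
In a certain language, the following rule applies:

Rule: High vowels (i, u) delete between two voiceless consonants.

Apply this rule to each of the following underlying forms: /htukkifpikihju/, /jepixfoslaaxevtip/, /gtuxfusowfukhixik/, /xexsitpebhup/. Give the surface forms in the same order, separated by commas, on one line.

/htukkifpikihju/: /u/ is a high vowel flanked by voiceless consonants /t/ and /k/, so it deletes. /i/ is a high vowel flanked by voiceless consonants /k/ and /f/, so it deletes. /i/ is a high vowel flanked by voiceless consonants /p/ and /k/, so it deletes. /i/ is a high vowel flanked by voiceless consonants /k/ and /h/, so it deletes. → [htkkfpkhju].
/jepixfoslaaxevtip/: /i/ is a high vowel flanked by voiceless consonants /p/ and /x/, so it deletes. /i/ is a high vowel flanked by voiceless consonants /t/ and /p/, so it deletes. → [jepxfoslaaxevtp].
/gtuxfusowfukhixik/: /u/ is a high vowel flanked by voiceless consonants /t/ and /x/, so it deletes. /u/ is a high vowel flanked by voiceless consonants /f/ and /s/, so it deletes. /u/ is a high vowel flanked by voiceless consonants /f/ and /k/, so it deletes. /i/ is a high vowel flanked by voiceless consonants /h/ and /x/, so it deletes. /i/ is a high vowel flanked by voiceless consonants /x/ and /k/, so it deletes. → [gtxfsowfkhxk].
/xexsitpebhup/: /i/ is a high vowel flanked by voiceless consonants /s/ and /t/, so it deletes. /u/ is a high vowel flanked by voiceless consonants /h/ and /p/, so it deletes. → [xexstpebhp].

htkkfpkhju, jepxfoslaaxevtp, gtxfsowfkhxk, xexstpebhp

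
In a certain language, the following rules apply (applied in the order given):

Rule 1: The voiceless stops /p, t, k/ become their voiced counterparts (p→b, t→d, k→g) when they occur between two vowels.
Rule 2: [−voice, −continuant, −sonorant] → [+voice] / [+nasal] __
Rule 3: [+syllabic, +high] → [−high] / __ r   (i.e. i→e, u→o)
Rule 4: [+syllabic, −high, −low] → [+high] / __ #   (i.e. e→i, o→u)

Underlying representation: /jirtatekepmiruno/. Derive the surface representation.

jertadegepmerunu

Rule 1 (intervocalic voicing): /t/ is a voiceless stop between vowels /a/ and /e/, so it voices to [d]. /k/ is a voiceless stop between vowels /e/ and /e/, so it voices to [g]. /jirtatekepmiruno/ → jirtadegepmiruno.
Rule 2 (post-nasal voicing): no segment meets the environment; /jirtadegepmiruno/ is unchanged.
Rule 3 (pre-rhotic lowering): /i/ is a high vowel immediately before /r/, so it lowers to [e]. /i/ is a high vowel immediately before /r/, so it lowers to [e]. /jirtadegepmiruno/ → jertadegepmeruno.
Rule 4 (final vowel raising): /o/ is a mid vowel in word-final position, so it raises to [u]. /jertadegepmeruno/ → jertadegepmerunu.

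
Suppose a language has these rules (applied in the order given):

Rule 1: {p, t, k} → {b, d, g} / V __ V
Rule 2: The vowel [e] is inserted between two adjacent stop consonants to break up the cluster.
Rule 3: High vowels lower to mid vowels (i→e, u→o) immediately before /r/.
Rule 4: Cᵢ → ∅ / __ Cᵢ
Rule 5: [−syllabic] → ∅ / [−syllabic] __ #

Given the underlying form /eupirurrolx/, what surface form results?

euberorol

Rule 1 (intervocalic voicing): /p/ is a voiceless stop between vowels /u/ and /i/, so it voices to [b]. /eupirurrolx/ → eubirurrolx.
Rule 2 (stop-cluster e-epenthesis): no segment meets the environment; /eubirurrolx/ is unchanged.
Rule 3 (pre-rhotic lowering): /i/ is a high vowel immediately before /r/, so it lowers to [e]. /u/ is a high vowel immediately before /r/, so it lowers to [o]. /eubirurrolx/ → euberorrolx.
Rule 4 (degemination): /rr/ is a geminate; the first /r/ deletes. /euberorrolx/ → euberorolx.
Rule 5 (final cluster simplification): /x/ is the second consonant of a word-final cluster /lx/, so it deletes. /euberorolx/ → euberorol.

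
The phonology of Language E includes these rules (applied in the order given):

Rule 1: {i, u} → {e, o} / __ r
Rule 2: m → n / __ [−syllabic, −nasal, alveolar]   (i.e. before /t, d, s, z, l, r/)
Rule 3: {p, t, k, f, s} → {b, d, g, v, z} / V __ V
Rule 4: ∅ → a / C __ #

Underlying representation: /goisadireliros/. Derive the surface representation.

Rule 1 (pre-rhotic lowering): /i/ is a high vowel immediately before /r/, so it lowers to [e]. /i/ is a high vowel immediately before /r/, so it lowers to [e]. /goisadireliros/ → goisadereleros.
Rule 2 (nasal place assimilation): no segment meets the environment; /goisadereleros/ is unchanged.
Rule 3 (intervocalic voicing): /s/ is a voiceless obstruent between vowels /i/ and /a/, so it voices to [z]. /goisadereleros/ → goizadereleros.
Rule 4 (final a-epenthesis): the form ends in the consonant /s/, so [a] is inserted word-finally. /goizadereleros/ → goizaderelerosa.

goizaderelerosa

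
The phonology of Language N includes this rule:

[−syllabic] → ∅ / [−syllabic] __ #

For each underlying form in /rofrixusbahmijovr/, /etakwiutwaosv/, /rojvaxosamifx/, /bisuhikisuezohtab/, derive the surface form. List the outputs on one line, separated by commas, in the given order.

/rofrixusbahmijovr/: /r/ is the second consonant of a word-final cluster /vr/, so it deletes. → [rofrixusbahmijov].
/etakwiutwaosv/: /v/ is the second consonant of a word-final cluster /sv/, so it deletes. → [etakwiutwaos].
/rojvaxosamifx/: /x/ is the second consonant of a word-final cluster /fx/, so it deletes. → [rojvaxosamif].
/bisuhikisuezohtab/: the rule's environment is not met; surfaces unchanged as [bisuhikisuezohtab].

rofrixusbahmijov, etakwiutwaos, rojvaxosamif, bisuhikisuezohtab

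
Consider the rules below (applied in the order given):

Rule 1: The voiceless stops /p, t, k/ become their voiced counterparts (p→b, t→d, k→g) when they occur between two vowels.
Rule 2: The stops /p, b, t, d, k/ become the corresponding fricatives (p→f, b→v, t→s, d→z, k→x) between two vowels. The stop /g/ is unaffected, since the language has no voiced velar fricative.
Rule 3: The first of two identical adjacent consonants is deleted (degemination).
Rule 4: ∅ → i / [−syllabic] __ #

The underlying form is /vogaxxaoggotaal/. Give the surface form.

Rule 1 (intervocalic voicing): /t/ is a voiceless stop between vowels /o/ and /a/, so it voices to [d]. /vogaxxaoggotaal/ → vogaxxaoggodaal.
Rule 2 (intervocalic spirantization): /d/ is a stop between vowels /o/ and /a/, so it spirantizes to the fricative [z]. /vogaxxaoggodaal/ → vogaxxaoggozaal.
Rule 3 (degemination): /xx/ is a geminate; the first /x/ deletes. /gg/ is a geminate; the first /g/ deletes. /vogaxxaoggozaal/ → vogaxaogozaal.
Rule 4 (final i-epenthesis): the form ends in the consonant /l/, so [i] is inserted word-finally. /vogaxaogozaal/ → vogaxaogozaali.

vogaxaogozaali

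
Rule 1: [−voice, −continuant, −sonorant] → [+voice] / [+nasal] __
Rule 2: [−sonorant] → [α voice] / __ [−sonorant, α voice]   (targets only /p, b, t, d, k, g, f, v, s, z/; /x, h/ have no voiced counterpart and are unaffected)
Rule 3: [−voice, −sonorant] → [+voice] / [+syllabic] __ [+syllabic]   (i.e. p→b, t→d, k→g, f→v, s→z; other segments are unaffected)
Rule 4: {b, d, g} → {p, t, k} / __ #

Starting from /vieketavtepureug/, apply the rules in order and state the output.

Rule 1 (post-nasal voicing): no segment meets the environment; /vieketavtepureug/ is unchanged.
Rule 2 (regressive voicing assimilation): /v/ precedes the voiceless obstruent /t/, so it devoices to [f] by assimilation. /vieketavtepureug/ → vieketaftepureug.
Rule 3 (intervocalic voicing): /k/ is a voiceless obstruent between vowels /e/ and /e/, so it voices to [g]. /t/ is a voiceless obstruent between vowels /e/ and /a/, so it voices to [d]. /p/ is a voiceless obstruent between vowels /e/ and /u/, so it voices to [b]. /vieketaftepureug/ → viegedaftebureug.
Rule 4 (final devoicing): /g/ is a voiced stop in word-final position, so it devoices to [k]. /viegedaftebureug/ → viegedaftebureuk.

viegedaftebureuk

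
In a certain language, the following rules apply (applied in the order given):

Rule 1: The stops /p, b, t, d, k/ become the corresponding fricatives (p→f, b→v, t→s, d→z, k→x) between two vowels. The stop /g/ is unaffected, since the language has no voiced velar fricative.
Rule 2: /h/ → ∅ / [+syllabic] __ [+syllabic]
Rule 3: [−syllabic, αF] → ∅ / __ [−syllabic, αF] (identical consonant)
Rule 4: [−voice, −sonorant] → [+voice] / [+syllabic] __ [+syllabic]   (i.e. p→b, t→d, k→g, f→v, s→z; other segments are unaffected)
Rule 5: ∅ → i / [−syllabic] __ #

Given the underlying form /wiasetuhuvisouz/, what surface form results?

wiazezuuvizouzi

Rule 1 (intervocalic spirantization): /t/ is a stop between vowels /e/ and /u/, so it spirantizes to the fricative [s]. /wiasetuhuvisouz/ → wiasesuhuvisouz.
Rule 2 (intervocalic h-deletion): /h/ occurs between vowels /u/ and /u/, so it deletes. /wiasesuhuvisouz/ → wiasesuuvisouz.
Rule 3 (degemination): no segment meets the environment; /wiasesuuvisouz/ is unchanged.
Rule 4 (intervocalic voicing): /s/ is a voiceless obstruent between vowels /a/ and /e/, so it voices to [z]. /s/ is a voiceless obstruent between vowels /e/ and /u/, so it voices to [z]. /s/ is a voiceless obstruent between vowels /i/ and /o/, so it voices to [z]. /wiasesuuvisouz/ → wiazezuuvizouz.
Rule 5 (final i-epenthesis): the form ends in the consonant /z/, so [i] is inserted word-finally. /wiazezuuvizouz/ → wiazezuuvizouzi.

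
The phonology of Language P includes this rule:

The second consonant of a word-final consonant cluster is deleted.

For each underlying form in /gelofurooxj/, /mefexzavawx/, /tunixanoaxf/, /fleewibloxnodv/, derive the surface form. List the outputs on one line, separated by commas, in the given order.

gelofuroox, mefexzavaw, tunixanoax, fleewibloxnod

/gelofurooxj/: /j/ is the second consonant of a word-final cluster /xj/, so it deletes. → [gelofuroox].
/mefexzavawx/: /x/ is the second consonant of a word-final cluster /wx/, so it deletes. → [mefexzavaw].
/tunixanoaxf/: /f/ is the second consonant of a word-final cluster /xf/, so it deletes. → [tunixanoax].
/fleewibloxnodv/: /v/ is the second consonant of a word-final cluster /dv/, so it deletes. → [fleewibloxnod].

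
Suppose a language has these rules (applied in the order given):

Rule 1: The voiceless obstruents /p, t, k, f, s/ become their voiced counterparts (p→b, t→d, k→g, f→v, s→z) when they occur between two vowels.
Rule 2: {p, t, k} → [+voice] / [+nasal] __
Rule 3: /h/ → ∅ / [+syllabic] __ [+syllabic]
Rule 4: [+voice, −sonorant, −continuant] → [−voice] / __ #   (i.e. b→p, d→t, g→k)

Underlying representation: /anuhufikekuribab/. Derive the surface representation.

anuuvigeguribap

Rule 1 (intervocalic voicing): /f/ is a voiceless obstruent between vowels /u/ and /i/, so it voices to [v]. /k/ is a voiceless obstruent between vowels /i/ and /e/, so it voices to [g]. /k/ is a voiceless obstruent between vowels /e/ and /u/, so it voices to [g]. /anuhufikekuribab/ → anuhuvigeguribab.
Rule 2 (post-nasal voicing): no segment meets the environment; /anuhuvigeguribab/ is unchanged.
Rule 3 (intervocalic h-deletion): /h/ occurs between vowels /u/ and /u/, so it deletes. /anuhuvigeguribab/ → anuuvigeguribab.
Rule 4 (final devoicing): /b/ is a voiced stop in word-final position, so it devoices to [p]. /anuuvigeguribab/ → anuuvigeguribap.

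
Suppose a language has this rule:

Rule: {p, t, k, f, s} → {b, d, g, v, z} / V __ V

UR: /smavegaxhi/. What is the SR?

smavegaxhi

No segment of /smavegaxhi/ meets the structural description of the rule, so the form surfaces unchanged.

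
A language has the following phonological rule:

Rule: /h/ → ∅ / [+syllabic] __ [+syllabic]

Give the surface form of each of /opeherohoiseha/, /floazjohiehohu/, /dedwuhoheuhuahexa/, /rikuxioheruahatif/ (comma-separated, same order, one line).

opeerooisea, floazjoieou, dedwuoeuuaexa, rikuxioeruaatif

/opeherohoiseha/: /h/ occurs between vowels /e/ and /e/, so it deletes. /h/ occurs between vowels /o/ and /o/, so it deletes. /h/ occurs between vowels /e/ and /a/, so it deletes. → [opeerooisea].
/floazjohiehohu/: /h/ occurs between vowels /o/ and /i/, so it deletes. /h/ occurs between vowels /e/ and /o/, so it deletes. /h/ occurs between vowels /o/ and /u/, so it deletes. → [floazjoieou].
/dedwuhoheuhuahexa/: /h/ occurs between vowels /u/ and /o/, so it deletes. /h/ occurs between vowels /o/ and /e/, so it deletes. /h/ occurs between vowels /u/ and /u/, so it deletes. /h/ occurs between vowels /a/ and /e/, so it deletes. → [dedwuoeuuaexa].
/rikuxioheruahatif/: /h/ occurs between vowels /o/ and /e/, so it deletes. /h/ occurs between vowels /a/ and /a/, so it deletes. → [rikuxioeruaatif].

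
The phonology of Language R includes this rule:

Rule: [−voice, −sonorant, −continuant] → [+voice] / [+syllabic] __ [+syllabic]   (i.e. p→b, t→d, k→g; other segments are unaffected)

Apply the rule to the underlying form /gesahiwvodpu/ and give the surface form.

gesahiwvodpu

No segment of /gesahiwvodpu/ meets the structural description of the rule, so the form surfaces unchanged.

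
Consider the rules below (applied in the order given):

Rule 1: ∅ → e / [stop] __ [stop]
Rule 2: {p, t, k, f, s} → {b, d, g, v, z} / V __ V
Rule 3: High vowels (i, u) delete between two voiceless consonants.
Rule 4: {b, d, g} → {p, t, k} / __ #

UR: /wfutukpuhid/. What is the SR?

Rule 1 (stop-cluster e-epenthesis): /k/ and /p/ form a stop–stop cluster, so [e] is inserted between them. /wfutukpuhid/ → wfutukepuhid.
Rule 2 (intervocalic voicing): /t/ is a voiceless obstruent between vowels /u/ and /u/, so it voices to [d]. /k/ is a voiceless obstruent between vowels /u/ and /e/, so it voices to [g]. /p/ is a voiceless obstruent between vowels /e/ and /u/, so it voices to [b]. /wfutukepuhid/ → wfudugebuhid.
Rule 3 (high vowel syncope): no segment meets the environment; /wfudugebuhid/ is unchanged.
Rule 4 (final devoicing): /d/ is a voiced stop in word-final position, so it devoices to [t]. /wfudugebuhid/ → wfudugebuhit.

wfudugebuhit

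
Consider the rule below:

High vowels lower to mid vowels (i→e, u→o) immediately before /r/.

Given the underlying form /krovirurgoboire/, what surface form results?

kroverorgoboere

/i/ is a high vowel immediately before /r/, so it lowers to [e].
/u/ is a high vowel immediately before /r/, so it lowers to [o].
/i/ is a high vowel immediately before /r/, so it lowers to [e].
Surface form: [kroverorgoboere].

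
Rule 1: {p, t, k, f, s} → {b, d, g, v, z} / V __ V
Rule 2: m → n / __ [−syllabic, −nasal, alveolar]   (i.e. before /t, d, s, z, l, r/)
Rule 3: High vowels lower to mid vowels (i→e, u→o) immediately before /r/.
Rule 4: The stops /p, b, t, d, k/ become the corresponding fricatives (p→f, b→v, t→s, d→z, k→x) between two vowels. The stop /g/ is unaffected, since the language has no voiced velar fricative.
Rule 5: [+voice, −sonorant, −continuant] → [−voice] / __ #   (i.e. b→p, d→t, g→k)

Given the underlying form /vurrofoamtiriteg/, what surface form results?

vorrovoanterizek

Rule 1 (intervocalic voicing): /f/ is a voiceless obstruent between vowels /o/ and /o/, so it voices to [v]. /t/ is a voiceless obstruent between vowels /i/ and /e/, so it voices to [d]. /vurrofoamtiriteg/ → vurrovoamtirideg.
Rule 2 (nasal place assimilation): /m/ precedes the alveolar consonant /t/, so it assimilates in place to [n]. /vurrovoamtirideg/ → vurrovoantirideg.
Rule 3 (pre-rhotic lowering): /u/ is a high vowel immediately before /r/, so it lowers to [o]. /i/ is a high vowel immediately before /r/, so it lowers to [e]. /vurrovoantirideg/ → vorrovoanterideg.
Rule 4 (intervocalic spirantization): /d/ is a stop between vowels /i/ and /e/, so it spirantizes to the fricative [z]. /vorrovoanterideg/ → vorrovoanterizeg.
Rule 5 (final devoicing): /g/ is a voiced stop in word-final position, so it devoices to [k]. /vorrovoanterizeg/ → vorrovoanterizek.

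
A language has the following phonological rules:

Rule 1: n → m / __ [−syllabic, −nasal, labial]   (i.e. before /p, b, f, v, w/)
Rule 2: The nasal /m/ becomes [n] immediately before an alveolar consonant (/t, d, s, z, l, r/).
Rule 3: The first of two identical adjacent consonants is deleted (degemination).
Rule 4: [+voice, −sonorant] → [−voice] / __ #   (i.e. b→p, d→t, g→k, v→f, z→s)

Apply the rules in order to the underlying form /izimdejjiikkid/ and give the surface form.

izindejiikit

Rule 1 (nasal place assimilation): no segment meets the environment; /izimdejjiikkid/ is unchanged.
Rule 2 (nasal place assimilation): /m/ precedes the alveolar consonant /d/, so it assimilates in place to [n]. /izimdejjiikkid/ → izindejjiikkid.
Rule 3 (degemination): /jj/ is a geminate; the first /j/ deletes. /kk/ is a geminate; the first /k/ deletes. /izindejjiikkid/ → izindejiikid.
Rule 4 (final devoicing): /d/ is a voiced obstruent in word-final position, so it devoices to [t]. /izindejiikid/ → izindejiikit.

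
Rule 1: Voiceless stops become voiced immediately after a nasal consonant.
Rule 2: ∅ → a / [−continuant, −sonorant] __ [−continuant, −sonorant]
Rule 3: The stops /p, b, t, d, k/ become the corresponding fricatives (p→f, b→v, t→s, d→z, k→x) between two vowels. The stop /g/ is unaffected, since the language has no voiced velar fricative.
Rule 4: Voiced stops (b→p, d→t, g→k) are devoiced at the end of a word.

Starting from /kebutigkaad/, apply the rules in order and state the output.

Rule 1 (post-nasal voicing): no segment meets the environment; /kebutigkaad/ is unchanged.
Rule 2 (stop-cluster a-epenthesis): /g/ and /k/ form a stop–stop cluster, so [a] is inserted between them. /kebutigkaad/ → kebutigakaad.
Rule 3 (intervocalic spirantization): /b/ is a stop between vowels /e/ and /u/, so it spirantizes to the fricative [v]. /t/ is a stop between vowels /u/ and /i/, so it spirantizes to the fricative [s]. /k/ is a stop between vowels /a/ and /a/, so it spirantizes to the fricative [x]. /kebutigakaad/ → kevusigaxaad.
Rule 4 (final devoicing): /d/ is a voiced stop in word-final position, so it devoices to [t]. /kevusigaxaad/ → kevusigaxaat.

kevusigaxaat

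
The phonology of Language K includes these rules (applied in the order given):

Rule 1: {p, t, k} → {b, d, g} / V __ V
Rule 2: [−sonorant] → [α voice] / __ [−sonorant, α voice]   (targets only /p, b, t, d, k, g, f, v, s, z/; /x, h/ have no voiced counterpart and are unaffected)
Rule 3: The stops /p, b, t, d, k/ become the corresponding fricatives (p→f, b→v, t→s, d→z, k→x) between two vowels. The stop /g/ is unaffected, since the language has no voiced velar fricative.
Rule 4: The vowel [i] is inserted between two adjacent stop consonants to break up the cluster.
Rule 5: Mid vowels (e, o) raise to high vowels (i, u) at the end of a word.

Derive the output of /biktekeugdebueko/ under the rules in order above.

Rule 1 (intervocalic voicing): /k/ is a voiceless stop between vowels /e/ and /e/, so it voices to [g]. /k/ is a voiceless stop between vowels /e/ and /o/, so it voices to [g]. /biktekeugdebueko/ → biktegeugdebuego.
Rule 2 (regressive voicing assimilation): no segment meets the environment; /biktegeugdebuego/ is unchanged.
Rule 3 (intervocalic spirantization): /b/ is a stop between vowels /e/ and /u/, so it spirantizes to the fricative [v]. /biktegeugdebuego/ → biktegeugdevuego.
Rule 4 (stop-cluster i-epenthesis): /k/ and /t/ form a stop–stop cluster, so [i] is inserted between them. /g/ and /d/ form a stop–stop cluster, so [i] is inserted between them. /biktegeugdevuego/ → bikitegeugidevuego.
Rule 5 (final vowel raising): /o/ is a mid vowel in word-final position, so it raises to [u]. /bikitegeugidevuego/ → bikitegeugidevuegu.

bikitegeugidevuegu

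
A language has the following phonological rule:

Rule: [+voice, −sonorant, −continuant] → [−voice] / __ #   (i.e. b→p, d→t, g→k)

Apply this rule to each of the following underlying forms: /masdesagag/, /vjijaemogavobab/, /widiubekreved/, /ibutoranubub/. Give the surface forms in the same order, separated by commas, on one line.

/masdesagag/: /g/ is a voiced stop in word-final position, so it devoices to [k]. → [masdesagak].
/vjijaemogavobab/: /b/ is a voiced stop in word-final position, so it devoices to [p]. → [vjijaemogavobap].
/widiubekreved/: /d/ is a voiced stop in word-final position, so it devoices to [t]. → [widiubekrevet].
/ibutoranubub/: /b/ is a voiced stop in word-final position, so it devoices to [p]. → [ibutoranubup].

masdesagak, vjijaemogavobap, widiubekrevet, ibutoranubup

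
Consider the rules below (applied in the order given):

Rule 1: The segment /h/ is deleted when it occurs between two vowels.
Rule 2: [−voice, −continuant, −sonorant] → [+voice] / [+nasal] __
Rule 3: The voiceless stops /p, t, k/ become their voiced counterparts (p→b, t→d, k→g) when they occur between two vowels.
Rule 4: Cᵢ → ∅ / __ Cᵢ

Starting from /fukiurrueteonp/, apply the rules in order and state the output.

fugiuruedeonb

Rule 1 (intervocalic h-deletion): no segment meets the environment; /fukiurrueteonp/ is unchanged.
Rule 2 (post-nasal voicing): /p/ is a voiceless stop immediately after the nasal /n/, so it voices to [b]. /fukiurrueteonp/ → fukiurrueteonb.
Rule 3 (intervocalic voicing): /k/ is a voiceless stop between vowels /u/ and /i/, so it voices to [g]. /t/ is a voiceless stop between vowels /e/ and /e/, so it voices to [d]. /fukiurrueteonb/ → fugiurruedeonb.
Rule 4 (degemination): /rr/ is a geminate; the first /r/ deletes. /fugiurruedeonb/ → fugiuruedeonb.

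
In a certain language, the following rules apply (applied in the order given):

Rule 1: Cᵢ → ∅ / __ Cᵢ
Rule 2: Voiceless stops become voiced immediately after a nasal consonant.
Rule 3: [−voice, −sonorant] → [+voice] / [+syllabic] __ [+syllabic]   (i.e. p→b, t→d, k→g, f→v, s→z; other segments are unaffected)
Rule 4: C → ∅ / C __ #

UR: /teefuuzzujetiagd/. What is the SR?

Rule 1 (degemination): /zz/ is a geminate; the first /z/ deletes. /teefuuzzujetiagd/ → teefuuzujetiagd.
Rule 2 (post-nasal voicing): no segment meets the environment; /teefuuzujetiagd/ is unchanged.
Rule 3 (intervocalic voicing): /f/ is a voiceless obstruent between vowels /e/ and /u/, so it voices to [v]. /t/ is a voiceless obstruent between vowels /e/ and /i/, so it voices to [d]. /teefuuzujetiagd/ → teevuuzujediagd.
Rule 4 (final cluster simplification): /d/ is the second consonant of a word-final cluster /gd/, so it deletes. /teevuuzujediagd/ → teevuuzujediag.

teevuuzujediag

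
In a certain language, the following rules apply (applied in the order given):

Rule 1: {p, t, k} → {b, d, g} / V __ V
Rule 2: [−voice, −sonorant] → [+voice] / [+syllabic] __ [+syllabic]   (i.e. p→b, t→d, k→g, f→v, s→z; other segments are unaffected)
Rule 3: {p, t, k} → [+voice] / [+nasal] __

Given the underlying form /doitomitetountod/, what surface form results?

Rule 1 (intervocalic voicing): /t/ is a voiceless stop between vowels /i/ and /o/, so it voices to [d]. /t/ is a voiceless stop between vowels /i/ and /e/, so it voices to [d]. /t/ is a voiceless stop between vowels /e/ and /o/, so it voices to [d]. /doitomitetountod/ → doidomidedountod.
Rule 2 (intervocalic voicing): no segment meets the environment; /doidomidedountod/ is unchanged.
Rule 3 (post-nasal voicing): /t/ is a voiceless stop immediately after the nasal /n/, so it voices to [d]. /doidomidedountod/ → doidomidedoundod.

doidomidedoundod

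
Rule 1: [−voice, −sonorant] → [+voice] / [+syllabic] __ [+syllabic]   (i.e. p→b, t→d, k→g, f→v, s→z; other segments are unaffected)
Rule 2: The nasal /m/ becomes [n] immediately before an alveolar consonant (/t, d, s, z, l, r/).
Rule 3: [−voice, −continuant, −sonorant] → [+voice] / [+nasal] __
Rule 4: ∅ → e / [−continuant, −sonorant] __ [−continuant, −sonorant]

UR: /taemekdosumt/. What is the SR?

Rule 1 (intervocalic voicing): /s/ is a voiceless obstruent between vowels /o/ and /u/, so it voices to [z]. /taemekdosumt/ → taemekdozumt.
Rule 2 (nasal place assimilation): /m/ precedes the alveolar consonant /t/, so it assimilates in place to [n]. /taemekdozumt/ → taemekdozunt.
Rule 3 (post-nasal voicing): /t/ is a voiceless stop immediately after the nasal /n/, so it voices to [d]. /taemekdozunt/ → taemekdozund.
Rule 4 (stop-cluster e-epenthesis): /k/ and /d/ form a stop–stop cluster, so [e] is inserted between them. /taemekdozund/ → taemekedozund.

taemekedozund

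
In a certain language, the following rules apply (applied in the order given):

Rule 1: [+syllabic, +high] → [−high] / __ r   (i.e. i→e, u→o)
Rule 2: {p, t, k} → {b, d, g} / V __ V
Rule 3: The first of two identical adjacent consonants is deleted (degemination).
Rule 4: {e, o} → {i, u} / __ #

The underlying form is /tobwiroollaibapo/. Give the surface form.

Rule 1 (pre-rhotic lowering): /i/ is a high vowel immediately before /r/, so it lowers to [e]. /tobwiroollaibapo/ → tobweroollaibapo.
Rule 2 (intervocalic voicing): /p/ is a voiceless stop between vowels /a/ and /o/, so it voices to [b]. /tobweroollaibapo/ → tobweroollaibabo.
Rule 3 (degemination): /ll/ is a geminate; the first /l/ deletes. /tobweroollaibabo/ → tobweroolaibabo.
Rule 4 (final vowel raising): /o/ is a mid vowel in word-final position, so it raises to [u]. /tobweroolaibabo/ → tobweroolaibabu.

tobweroolaibabu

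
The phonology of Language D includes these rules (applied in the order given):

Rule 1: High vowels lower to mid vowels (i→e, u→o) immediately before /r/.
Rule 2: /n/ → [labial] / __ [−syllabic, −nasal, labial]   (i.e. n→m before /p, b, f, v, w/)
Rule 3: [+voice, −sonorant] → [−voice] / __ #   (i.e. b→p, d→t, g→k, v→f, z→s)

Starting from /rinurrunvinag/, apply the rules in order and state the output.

rinorrumvinak

Rule 1 (pre-rhotic lowering): /u/ is a high vowel immediately before /r/, so it lowers to [o]. /rinurrunvinag/ → rinorrunvinag.
Rule 2 (nasal place assimilation): /n/ precedes the labial consonant /v/, so it assimilates in place to [m]. /rinorrunvinag/ → rinorrumvinag.
Rule 3 (final devoicing): /g/ is a voiced obstruent in word-final position, so it devoices to [k]. /rinorrumvinag/ → rinorrumvinak.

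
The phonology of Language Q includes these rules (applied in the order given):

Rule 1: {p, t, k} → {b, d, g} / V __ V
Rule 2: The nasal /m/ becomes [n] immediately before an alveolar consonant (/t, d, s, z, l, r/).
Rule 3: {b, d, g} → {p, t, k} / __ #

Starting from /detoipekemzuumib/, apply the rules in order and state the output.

dedoibegenzuumip

Rule 1 (intervocalic voicing): /t/ is a voiceless stop between vowels /e/ and /o/, so it voices to [d]. /p/ is a voiceless stop between vowels /i/ and /e/, so it voices to [b]. /k/ is a voiceless stop between vowels /e/ and /e/, so it voices to [g]. /detoipekemzuumib/ → dedoibegemzuumib.
Rule 2 (nasal place assimilation): /m/ precedes the alveolar consonant /z/, so it assimilates in place to [n]. /dedoibegemzuumib/ → dedoibegenzuumib.
Rule 3 (final devoicing): /b/ is a voiced stop in word-final position, so it devoices to [p]. /dedoibegenzuumib/ → dedoibegenzuumip.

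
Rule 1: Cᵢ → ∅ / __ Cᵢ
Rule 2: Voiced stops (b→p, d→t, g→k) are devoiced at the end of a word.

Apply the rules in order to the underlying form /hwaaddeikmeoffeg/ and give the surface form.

hwaadeikmeofek

Rule 1 (degemination): /dd/ is a geminate; the first /d/ deletes. /ff/ is a geminate; the first /f/ deletes. /hwaaddeikmeoffeg/ → hwaadeikmeofeg.
Rule 2 (final devoicing): /g/ is a voiced stop in word-final position, so it devoices to [k]. /hwaadeikmeofeg/ → hwaadeikmeofek.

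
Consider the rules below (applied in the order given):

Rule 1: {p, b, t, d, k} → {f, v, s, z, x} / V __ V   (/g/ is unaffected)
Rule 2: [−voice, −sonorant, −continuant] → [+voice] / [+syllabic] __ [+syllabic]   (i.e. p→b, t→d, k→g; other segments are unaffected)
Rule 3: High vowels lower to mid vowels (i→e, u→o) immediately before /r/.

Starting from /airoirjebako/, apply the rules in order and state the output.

Rule 1 (intervocalic spirantization): /b/ is a stop between vowels /e/ and /a/, so it spirantizes to the fricative [v]. /k/ is a stop between vowels /a/ and /o/, so it spirantizes to the fricative [x]. /airoirjebako/ → airoirjevaxo.
Rule 2 (intervocalic voicing): no segment meets the environment; /airoirjevaxo/ is unchanged.
Rule 3 (pre-rhotic lowering): /i/ is a high vowel immediately before /r/, so it lowers to [e]. /i/ is a high vowel immediately before /r/, so it lowers to [e]. /airoirjevaxo/ → aeroerjevaxo.

aeroerjevaxo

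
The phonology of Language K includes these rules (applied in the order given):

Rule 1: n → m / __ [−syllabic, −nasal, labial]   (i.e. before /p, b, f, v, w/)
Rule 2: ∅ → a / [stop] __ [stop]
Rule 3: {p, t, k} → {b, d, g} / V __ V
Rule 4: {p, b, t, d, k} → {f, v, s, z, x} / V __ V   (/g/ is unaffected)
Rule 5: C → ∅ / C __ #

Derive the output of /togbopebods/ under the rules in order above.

Rule 1 (nasal place assimilation): no segment meets the environment; /togbopebods/ is unchanged.
Rule 2 (stop-cluster a-epenthesis): /g/ and /b/ form a stop–stop cluster, so [a] is inserted between them. /togbopebods/ → togabopebods.
Rule 3 (intervocalic voicing): /p/ is a voiceless stop between vowels /o/ and /e/, so it voices to [b]. /togabopebods/ → togabobebods.
Rule 4 (intervocalic spirantization): /b/ is a stop between vowels /a/ and /o/, so it spirantizes to the fricative [v]. /b/ is a stop between vowels /o/ and /e/, so it spirantizes to the fricative [v]. /b/ is a stop between vowels /e/ and /o/, so it spirantizes to the fricative [v]. /togabobebods/ → togavovevods.
Rule 5 (final cluster simplification): /s/ is the second consonant of a word-final cluster /ds/, so it deletes. /togavovevods/ → togavovevod.

togavovevod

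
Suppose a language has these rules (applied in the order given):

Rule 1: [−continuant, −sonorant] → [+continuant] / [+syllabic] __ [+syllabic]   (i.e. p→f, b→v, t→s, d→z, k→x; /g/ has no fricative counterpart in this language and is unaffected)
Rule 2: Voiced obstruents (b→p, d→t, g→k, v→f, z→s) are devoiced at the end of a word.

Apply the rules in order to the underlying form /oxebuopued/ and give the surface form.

Rule 1 (intervocalic spirantization): /b/ is a stop between vowels /e/ and /u/, so it spirantizes to the fricative [v]. /p/ is a stop between vowels /o/ and /u/, so it spirantizes to the fricative [f]. /oxebuopued/ → oxevuofued.
Rule 2 (final devoicing): /d/ is a voiced obstruent in word-final position, so it devoices to [t]. /oxevuofued/ → oxevuofuet.

oxevuofuet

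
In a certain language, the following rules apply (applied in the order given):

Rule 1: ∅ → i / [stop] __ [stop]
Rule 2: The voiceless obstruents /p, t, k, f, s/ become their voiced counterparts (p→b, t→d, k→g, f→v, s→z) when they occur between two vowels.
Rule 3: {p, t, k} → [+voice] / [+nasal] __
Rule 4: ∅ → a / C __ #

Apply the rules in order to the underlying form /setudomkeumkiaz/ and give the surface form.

Rule 1 (stop-cluster i-epenthesis): no segment meets the environment; /setudomkeumkiaz/ is unchanged.
Rule 2 (intervocalic voicing): /t/ is a voiceless obstruent between vowels /e/ and /u/, so it voices to [d]. /setudomkeumkiaz/ → sedudomkeumkiaz.
Rule 3 (post-nasal voicing): /k/ is a voiceless stop immediately after the nasal /m/, so it voices to [g]. /k/ is a voiceless stop immediately after the nasal /m/, so it voices to [g]. /sedudomkeumkiaz/ → sedudomgeumgiaz.
Rule 4 (final a-epenthesis): the form ends in the consonant /z/, so [a] is inserted word-finally. /sedudomgeumgiaz/ → sedudomgeumgiaza.

sedudomgeumgiaza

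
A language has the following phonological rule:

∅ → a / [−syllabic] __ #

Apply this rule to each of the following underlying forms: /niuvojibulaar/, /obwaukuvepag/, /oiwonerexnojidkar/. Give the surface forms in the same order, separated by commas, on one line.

niuvojibulaara, obwaukuvepaga, oiwonerexnojidkara

/niuvojibulaar/: the form ends in the consonant /r/, so [a] is inserted word-finally. → [niuvojibulaara].
/obwaukuvepag/: the form ends in the consonant /g/, so [a] is inserted word-finally. → [obwaukuvepaga].
/oiwonerexnojidkar/: the form ends in the consonant /r/, so [a] is inserted word-finally. → [oiwonerexnojidkara].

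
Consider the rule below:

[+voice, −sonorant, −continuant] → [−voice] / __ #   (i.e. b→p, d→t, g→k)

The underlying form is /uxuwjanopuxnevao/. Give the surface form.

No segment of /uxuwjanopuxnevao/ meets the structural description of the rule, so the form surfaces unchanged.

uxuwjanopuxnevao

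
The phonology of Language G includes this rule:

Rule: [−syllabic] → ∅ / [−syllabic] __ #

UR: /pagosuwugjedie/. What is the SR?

No segment of /pagosuwugjedie/ meets the structural description of the rule, so the form surfaces unchanged.

pagosuwugjedie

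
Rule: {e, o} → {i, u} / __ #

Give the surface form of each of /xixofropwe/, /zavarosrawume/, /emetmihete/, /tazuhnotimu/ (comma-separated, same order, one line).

xixofropwi, zavarosrawumi, emetmiheti, tazuhnotimu

/xixofropwe/: /e/ is a mid vowel in word-final position, so it raises to [i]. → [xixofropwi].
/zavarosrawume/: /e/ is a mid vowel in word-final position, so it raises to [i]. → [zavarosrawumi].
/emetmihete/: /e/ is a mid vowel in word-final position, so it raises to [i]. → [emetmiheti].
/tazuhnotimu/: the rule's environment is not met; surfaces unchanged as [tazuhnotimu].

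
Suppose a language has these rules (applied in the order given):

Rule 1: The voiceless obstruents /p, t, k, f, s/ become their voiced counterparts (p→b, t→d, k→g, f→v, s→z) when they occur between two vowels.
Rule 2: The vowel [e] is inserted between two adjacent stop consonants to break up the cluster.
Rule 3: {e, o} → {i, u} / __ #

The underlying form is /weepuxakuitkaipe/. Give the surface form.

weebuxaguitekaibi

Rule 1 (intervocalic voicing): /p/ is a voiceless obstruent between vowels /e/ and /u/, so it voices to [b]. /k/ is a voiceless obstruent between vowels /a/ and /u/, so it voices to [g]. /p/ is a voiceless obstruent between vowels /i/ and /e/, so it voices to [b]. /weepuxakuitkaipe/ → weebuxaguitkaibe.
Rule 2 (stop-cluster e-epenthesis): /t/ and /k/ form a stop–stop cluster, so [e] is inserted between them. /weebuxaguitkaibe/ → weebuxaguitekaibe.
Rule 3 (final vowel raising): /e/ is a mid vowel in word-final position, so it raises to [i]. /weebuxaguitekaibe/ → weebuxaguitekaibi.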